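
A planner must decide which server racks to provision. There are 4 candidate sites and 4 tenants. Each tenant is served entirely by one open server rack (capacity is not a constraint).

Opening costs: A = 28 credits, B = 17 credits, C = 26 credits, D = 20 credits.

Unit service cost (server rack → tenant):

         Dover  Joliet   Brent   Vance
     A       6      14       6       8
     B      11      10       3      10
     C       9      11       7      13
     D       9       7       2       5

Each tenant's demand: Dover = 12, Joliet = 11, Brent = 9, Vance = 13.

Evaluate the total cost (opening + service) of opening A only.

Each tenant is assigned to its cheapest site among the open ones.
{A}: Dover→A 6·12=72, Joliet→A 14·11=154, Brent→A 6·9=54, Vance→A 8·13=104. Service 384; fixed 28; total 412.

Total cost: 412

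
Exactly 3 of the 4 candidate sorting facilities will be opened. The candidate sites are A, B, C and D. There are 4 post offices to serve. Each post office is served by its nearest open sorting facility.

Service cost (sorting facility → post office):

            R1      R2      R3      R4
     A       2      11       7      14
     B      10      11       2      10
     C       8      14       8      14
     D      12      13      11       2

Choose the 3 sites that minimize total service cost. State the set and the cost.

With exactly 3 open, each post office uses its cheapest among the chosen.
{A, B, D}: R1→A 2, R2→A 11, R3→B 2, R4→D 2. Service cost 17.
{A, C, D}: service cost 22
{B, C, D}: service cost 23
Among all 4 size-3 choices, {A, B, D} is lowest.

Choose A, B and D; total service cost 17.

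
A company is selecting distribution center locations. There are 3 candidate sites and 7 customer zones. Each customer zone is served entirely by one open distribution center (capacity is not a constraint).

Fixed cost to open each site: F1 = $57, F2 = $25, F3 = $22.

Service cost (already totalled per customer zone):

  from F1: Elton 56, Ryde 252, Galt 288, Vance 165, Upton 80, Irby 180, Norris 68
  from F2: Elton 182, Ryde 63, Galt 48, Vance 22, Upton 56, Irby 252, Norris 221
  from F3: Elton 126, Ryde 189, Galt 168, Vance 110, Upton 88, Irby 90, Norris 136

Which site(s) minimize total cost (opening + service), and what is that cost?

Open F1, F2 and F3; minimum total cost 507.

For any fixed open set, each customer zone goes to its cheapest open site; total = fixed + service.
{F1, F2, F3}: Elton→F1 56, Ryde→F2 63, Galt→F2 48, Vance→F2 22, Upton→F2 56, Irby→F3 90, Norris→F1 68. Service 403; fixed 104; total 507.
{F1, F2}: Elton→F1 56, Ryde→F2 63, Galt→F2 48, Vance→F2 22, Upton→F2 56, Irby→F1 180, Norris→F1 68. Service 493; fixed 82; total 575.
{F2, F3}: Elton→F3 126, Ryde→F2 63, Galt→F2 48, Vance→F2 22, Upton→F2 56, Irby→F3 90, Norris→F3 136. Service 541; fixed 47; total 588.
{F3}: service 907 + fixed 22 = 929
No other subset beats 507.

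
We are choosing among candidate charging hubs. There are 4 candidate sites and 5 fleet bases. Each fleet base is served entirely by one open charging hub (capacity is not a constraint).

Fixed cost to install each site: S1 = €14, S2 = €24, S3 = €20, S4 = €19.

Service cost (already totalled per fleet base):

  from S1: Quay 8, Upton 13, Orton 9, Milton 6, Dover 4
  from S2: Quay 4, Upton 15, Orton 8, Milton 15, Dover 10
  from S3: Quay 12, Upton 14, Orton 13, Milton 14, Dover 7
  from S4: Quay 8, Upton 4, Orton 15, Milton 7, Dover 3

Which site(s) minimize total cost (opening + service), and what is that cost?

Open S1 only; minimum total cost 54.

For any fixed open set, each fleet base goes to its cheapest open site; total = fixed + service.
{S1}: Quay→S1 8, Upton→S1 13, Orton→S1 9, Milton→S1 6, Dover→S1 4. Service 40; fixed 14; total 54.
{S4}: Quay→S4 8, Upton→S4 4, Orton→S4 15, Milton→S4 7, Dover→S4 3. Service 37; fixed 19; total 56.
{S1, S4}: service 30 + fixed 33 = 63
{S1, S2, S3, S4}: Quay→S2 4, Upton→S4 4, Orton→S2 8, Milton→S1 6, Dover→S4 3. Service 25; fixed 77; total 102.
No other subset beats 54.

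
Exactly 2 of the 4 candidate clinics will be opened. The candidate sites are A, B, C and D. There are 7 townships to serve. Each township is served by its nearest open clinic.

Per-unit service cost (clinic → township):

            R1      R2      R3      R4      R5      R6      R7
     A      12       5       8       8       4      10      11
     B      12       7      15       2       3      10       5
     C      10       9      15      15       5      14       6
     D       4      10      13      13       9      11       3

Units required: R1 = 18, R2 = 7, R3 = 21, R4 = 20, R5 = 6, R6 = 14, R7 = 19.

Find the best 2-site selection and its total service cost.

Choose B and D; total service cost 649.

With exactly 2 open, each township uses its cheapest among the chosen.
{B, D}: R1→D 4·18=72, R2→B 7·7=49, R3→D 13·21=273, R4→B 2·20=40, R5→B 3·6=18, R6→B 10·14=140, R7→D 3·19=57. Service cost 649.
{A, D}: service cost 656
{A, B}: service cost 712
Among all 6 size-2 choices, {B, D} is lowest.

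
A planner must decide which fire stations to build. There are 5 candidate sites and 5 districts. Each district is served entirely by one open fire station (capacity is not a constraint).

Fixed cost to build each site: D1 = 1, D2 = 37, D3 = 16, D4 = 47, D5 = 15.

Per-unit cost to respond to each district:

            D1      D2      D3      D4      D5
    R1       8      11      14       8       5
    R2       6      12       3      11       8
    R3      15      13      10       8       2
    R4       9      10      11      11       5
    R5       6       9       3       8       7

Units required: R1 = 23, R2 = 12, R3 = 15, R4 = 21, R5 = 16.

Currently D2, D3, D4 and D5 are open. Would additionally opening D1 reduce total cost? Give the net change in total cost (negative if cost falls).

Current service cost with {D2, D3, D4, D5}: 334.
Adding D1: each district re-picks its cheapest; new service cost 334, saving 0.
Extra fixed cost: 1. Net change = 1 − 0 = 1.
(Totals: 449 → 450.)

No — net change +1 (cost rises by 1).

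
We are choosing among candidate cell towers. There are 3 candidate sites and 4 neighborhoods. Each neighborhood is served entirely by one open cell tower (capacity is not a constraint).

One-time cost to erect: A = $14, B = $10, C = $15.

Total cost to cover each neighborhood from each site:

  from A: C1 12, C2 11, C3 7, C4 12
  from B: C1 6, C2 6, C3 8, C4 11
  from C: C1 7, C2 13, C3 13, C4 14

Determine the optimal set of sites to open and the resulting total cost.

For any fixed open set, each neighborhood goes to its cheapest open site; total = fixed + service.
{B}: C1→B 6, C2→B 6, C3→B 8, C4→B 11. Service 31; fixed 10; total 41.
{A, B}: C1→B 6, C2→B 6, C3→A 7, C4→B 11. Service 30; fixed 24; total 54.
{A}: C1→A 12, C2→A 11, C3→A 7, C4→A 12. Service 42; fixed 14; total 56.
{A, B, C}: C1→B 6, C2→B 6, C3→A 7, C4→B 11. Service 30; fixed 39; total 69.
No other subset beats 41.

Open B only; minimum total cost 41.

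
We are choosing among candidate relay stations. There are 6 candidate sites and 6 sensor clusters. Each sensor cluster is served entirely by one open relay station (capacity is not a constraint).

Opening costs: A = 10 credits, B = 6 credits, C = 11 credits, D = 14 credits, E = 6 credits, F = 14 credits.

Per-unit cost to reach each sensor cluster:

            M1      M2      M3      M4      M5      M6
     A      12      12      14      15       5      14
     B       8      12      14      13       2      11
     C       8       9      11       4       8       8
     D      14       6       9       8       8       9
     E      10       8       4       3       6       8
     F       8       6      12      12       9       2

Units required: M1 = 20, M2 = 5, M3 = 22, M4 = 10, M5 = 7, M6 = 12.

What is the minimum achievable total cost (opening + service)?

Minimum total cost: 372

For any fixed open set, each sensor cluster goes to its cheapest open site; total = fixed + service.
{B, E, F}: M1→B 8·20=160, M2→F 6·5=30, M3→E 4·22=88, M4→E 3·10=30, M5→B 2·7=14, M6→F 2·12=24. Service 346; fixed 26; total 372.
{A, B, E, F}: service 346 + fixed 36 = 382
{B, C, E, F}: service 346 + fixed 37 = 383
{A, B, C, D, E, F}: M1→B 8·20=160, M2→D 6·5=30, M3→E 4·22=88, M4→E 3·10=30, M5→B 2·7=14, M6→F 2·12=24. Service 346; fixed 61; total 407.
No other subset beats 372.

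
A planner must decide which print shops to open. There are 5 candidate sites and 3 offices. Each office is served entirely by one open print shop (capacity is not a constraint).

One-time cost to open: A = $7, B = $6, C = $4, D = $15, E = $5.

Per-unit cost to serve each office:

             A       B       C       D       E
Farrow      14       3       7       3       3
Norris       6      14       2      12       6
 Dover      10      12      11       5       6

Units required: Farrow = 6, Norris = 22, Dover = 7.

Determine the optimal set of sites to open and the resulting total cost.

Open C and E; minimum total cost 113.

For any fixed open set, each office goes to its cheapest open site; total = fixed + service.
{C, E}: Farrow→E 3·6=18, Norris→C 2·22=44, Dover→E 6·7=42. Service 104; fixed 9; total 113.
{C, D}: service 97 + fixed 19 = 116
{B, C, E}: service 104 + fixed 15 = 119
{A, B, C, D, E}: Farrow→B 3·6=18, Norris→C 2·22=44, Dover→D 5·7=35. Service 97; fixed 37; total 134.
No other subset beats 113.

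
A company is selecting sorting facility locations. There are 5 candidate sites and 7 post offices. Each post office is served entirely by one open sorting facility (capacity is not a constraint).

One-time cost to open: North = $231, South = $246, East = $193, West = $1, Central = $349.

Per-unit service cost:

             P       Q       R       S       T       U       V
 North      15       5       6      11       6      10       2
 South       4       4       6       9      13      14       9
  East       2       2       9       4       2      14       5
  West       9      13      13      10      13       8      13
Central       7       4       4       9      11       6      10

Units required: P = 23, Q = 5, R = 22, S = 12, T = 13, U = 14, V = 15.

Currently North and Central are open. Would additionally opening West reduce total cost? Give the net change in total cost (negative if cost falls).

Current service cost with {North, Central}: 569.
Adding West: each post office re-picks its cheapest; new service cost 569, saving 0.
Extra fixed cost: 1. Net change = 1 − 0 = 1.
(Totals: 1149 → 1150.)

No — net change +1 (cost rises by 1).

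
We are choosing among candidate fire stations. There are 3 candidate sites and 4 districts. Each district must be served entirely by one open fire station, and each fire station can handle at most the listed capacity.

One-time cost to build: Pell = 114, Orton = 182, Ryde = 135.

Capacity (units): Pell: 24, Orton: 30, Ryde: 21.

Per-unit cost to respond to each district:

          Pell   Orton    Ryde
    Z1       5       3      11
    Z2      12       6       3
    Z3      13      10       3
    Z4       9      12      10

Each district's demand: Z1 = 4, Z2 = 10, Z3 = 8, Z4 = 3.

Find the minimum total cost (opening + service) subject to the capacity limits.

Open {Pell, Ryde}: Z1→Pell 5·4=20, Z2→Ryde 3·10=30, Z3→Ryde 3·8=24, Z4→Pell 9·3=27.
Loads: Pell carries 7/24, Ryde carries 18/21. Service 101; fixed 249; total 350.
Next best feasible plan costs 353.

Minimum total cost: 350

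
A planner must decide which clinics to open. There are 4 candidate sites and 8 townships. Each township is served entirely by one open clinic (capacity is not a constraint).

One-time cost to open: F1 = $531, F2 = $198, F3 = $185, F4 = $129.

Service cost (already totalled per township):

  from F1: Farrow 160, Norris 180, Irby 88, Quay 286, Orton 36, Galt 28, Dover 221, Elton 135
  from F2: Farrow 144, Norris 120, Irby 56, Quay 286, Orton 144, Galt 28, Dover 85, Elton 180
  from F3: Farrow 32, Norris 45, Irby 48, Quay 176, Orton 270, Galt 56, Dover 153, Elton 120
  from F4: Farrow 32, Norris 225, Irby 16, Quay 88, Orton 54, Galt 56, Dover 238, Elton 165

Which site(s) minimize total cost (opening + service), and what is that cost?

Open F3 and F4; minimum total cost 878.

For any fixed open set, each township goes to its cheapest open site; total = fixed + service.
{F3, F4}: Farrow→F3 32, Norris→F3 45, Irby→F4 16, Quay→F4 88, Orton→F4 54, Galt→F3 56, Dover→F3 153, Elton→F3 120. Service 564; fixed 314; total 878.
{F2, F4}: service 588 + fixed 327 = 915
{F2, F3, F4}: service 468 + fixed 512 = 980
{F1, F2, F3, F4}: service 450 + fixed 1043 = 1493
(All 15 nonempty subsets were checked; F3 and F4 is lowest.)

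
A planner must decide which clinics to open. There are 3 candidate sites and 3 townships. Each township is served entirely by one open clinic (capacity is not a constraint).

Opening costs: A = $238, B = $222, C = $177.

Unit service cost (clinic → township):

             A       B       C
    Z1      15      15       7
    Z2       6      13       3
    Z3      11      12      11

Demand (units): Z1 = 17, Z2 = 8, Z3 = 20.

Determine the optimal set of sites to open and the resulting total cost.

Open C only; minimum total cost 540.

For any fixed open set, each township goes to its cheapest open site; total = fixed + service.
{C}: Z1→C 7·17=119, Z2→C 3·8=24, Z3→C 11·20=220. Service 363; fixed 177; total 540.
{A}: service 523 + fixed 238 = 761
{B, C}: service 363 + fixed 399 = 762
{A, B, C}: Z1→C 7·17=119, Z2→C 3·8=24, Z3→A 11·20=220. Service 363; fixed 637; total 1000.
(All 7 nonempty subsets were checked; C only is lowest.)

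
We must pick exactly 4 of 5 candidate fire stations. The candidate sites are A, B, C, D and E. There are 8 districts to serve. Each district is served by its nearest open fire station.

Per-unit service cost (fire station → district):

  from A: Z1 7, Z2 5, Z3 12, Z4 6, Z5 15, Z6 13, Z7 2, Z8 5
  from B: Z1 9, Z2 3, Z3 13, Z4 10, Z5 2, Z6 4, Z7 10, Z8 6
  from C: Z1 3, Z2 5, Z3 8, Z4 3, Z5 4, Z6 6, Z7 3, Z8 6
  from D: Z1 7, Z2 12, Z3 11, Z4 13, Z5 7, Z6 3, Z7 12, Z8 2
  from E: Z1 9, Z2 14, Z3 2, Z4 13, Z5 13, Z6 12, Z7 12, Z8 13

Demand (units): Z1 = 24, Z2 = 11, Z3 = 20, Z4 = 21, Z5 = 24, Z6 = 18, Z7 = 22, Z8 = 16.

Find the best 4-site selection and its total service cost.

Choose B, C, D and E; total service cost 408.

With exactly 4 open, each district uses its cheapest among the chosen.
{B, C, D, E}: Z1→C 3·24=72, Z2→B 3·11=33, Z3→E 2·20=40, Z4→C 3·21=63, Z5→B 2·24=48, Z6→D 3·18=54, Z7→C 3·22=66, Z8→D 2·16=32. Service cost 408.
{A, B, C, E}: service cost 452
{A, C, D, E}: service cost 456
Among all 5 size-4 choices, {B, C, D, E} is lowest.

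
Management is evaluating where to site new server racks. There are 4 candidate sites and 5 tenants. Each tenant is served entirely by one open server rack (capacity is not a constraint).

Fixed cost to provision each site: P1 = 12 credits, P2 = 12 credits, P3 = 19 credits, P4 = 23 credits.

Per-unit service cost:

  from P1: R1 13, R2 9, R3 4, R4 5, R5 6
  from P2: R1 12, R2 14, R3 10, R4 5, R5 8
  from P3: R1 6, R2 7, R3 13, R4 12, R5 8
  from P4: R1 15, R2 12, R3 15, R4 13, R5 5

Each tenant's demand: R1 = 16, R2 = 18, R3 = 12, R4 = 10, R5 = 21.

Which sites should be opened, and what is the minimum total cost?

Open P1 and P3; minimum total cost 477.

For any fixed open set, each tenant goes to its cheapest open site; total = fixed + service.
{P1, P3}: R1→P3 6·16=96, R2→P3 7·18=126, R3→P1 4·12=48, R4→P1 5·10=50, R5→P1 6·21=126. Service 446; fixed 31; total 477.
{P1, P3, P4}: R1→P3 6·16=96, R2→P3 7·18=126, R3→P1 4·12=48, R4→P1 5·10=50, R5→P4 5·21=105. Service 425; fixed 54; total 479.
{P1, P2, P3}: service 446 + fixed 43 = 489
{P1, P2, P3, P4}: service 425 + fixed 66 = 491
(All 15 nonempty subsets were checked; P1 and P3 is lowest.)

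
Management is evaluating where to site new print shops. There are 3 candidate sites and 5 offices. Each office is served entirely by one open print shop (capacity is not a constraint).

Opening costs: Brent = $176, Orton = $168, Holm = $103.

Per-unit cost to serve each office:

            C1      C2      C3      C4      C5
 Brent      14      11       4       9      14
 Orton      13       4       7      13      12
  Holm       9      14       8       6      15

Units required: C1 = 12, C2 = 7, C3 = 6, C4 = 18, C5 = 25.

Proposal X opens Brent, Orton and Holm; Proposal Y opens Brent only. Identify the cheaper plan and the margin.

Proposal X: {Brent, Orton, Holm}: C1→Holm 9·12=108, C2→Orton 4·7=28, C3→Brent 4·6=24, C4→Holm 6·18=108, C5→Orton 12·25=300. Service 568; fixed 447; total 1015.
Proposal Y: {Brent}: C1→Brent 14·12=168, C2→Brent 11·7=77, C3→Brent 4·6=24, C4→Brent 9·18=162, C5→Brent 14·25=350. Service 781; fixed 176; total 957.
Difference: |1015 − 957| = 58.

Proposal Y is cheaper by 58.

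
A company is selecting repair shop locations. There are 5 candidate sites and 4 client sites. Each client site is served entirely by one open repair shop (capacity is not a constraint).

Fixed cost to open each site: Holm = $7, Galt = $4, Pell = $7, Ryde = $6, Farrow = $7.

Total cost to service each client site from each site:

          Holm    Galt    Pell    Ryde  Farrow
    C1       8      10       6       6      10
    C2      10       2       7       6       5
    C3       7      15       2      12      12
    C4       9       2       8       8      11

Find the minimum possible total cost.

Minimum total cost: 23

For any fixed open set, each client site goes to its cheapest open site; total = fixed + service.
{Galt, Pell}: C1→Pell 6, C2→Galt 2, C3→Pell 2, C4→Galt 2. Service 12; fixed 11; total 23.
{Galt, Pell, Ryde}: C1→Pell 6, C2→Galt 2, C3→Pell 2, C4→Galt 2. Service 12; fixed 17; total 29.
{Holm, Galt}: C1→Holm 8, C2→Galt 2, C3→Holm 7, C4→Galt 2. Service 19; fixed 11; total 30.
{Holm, Galt, Pell, Ryde, Farrow}: C1→Pell 6, C2→Galt 2, C3→Pell 2, C4→Galt 2. Service 12; fixed 31; total 43.
No other subset beats 23.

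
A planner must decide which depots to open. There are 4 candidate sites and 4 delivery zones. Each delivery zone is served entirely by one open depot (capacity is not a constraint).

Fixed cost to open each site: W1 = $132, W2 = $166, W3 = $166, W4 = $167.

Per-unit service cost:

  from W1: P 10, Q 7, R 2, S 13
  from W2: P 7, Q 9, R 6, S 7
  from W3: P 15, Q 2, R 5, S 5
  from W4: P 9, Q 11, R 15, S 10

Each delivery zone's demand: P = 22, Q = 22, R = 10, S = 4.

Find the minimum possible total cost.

Minimum total cost: 578

For any fixed open set, each delivery zone goes to its cheapest open site; total = fixed + service.
{W1}: P→W1 10·22=220, Q→W1 7·22=154, R→W1 2·10=20, S→W1 13·4=52. Service 446; fixed 132; total 578.
{W2, W3}: service 268 + fixed 332 = 600
{W1, W3}: P→W1 10·22=220, Q→W3 2·22=44, R→W1 2·10=20, S→W3 5·4=20. Service 304; fixed 298; total 602.
{W1, W2, W3, W4}: P→W2 7·22=154, Q→W3 2·22=44, R→W1 2·10=20, S→W3 5·4=20. Service 238; fixed 631; total 869.
(All 15 nonempty subsets were checked; W1 only is lowest.)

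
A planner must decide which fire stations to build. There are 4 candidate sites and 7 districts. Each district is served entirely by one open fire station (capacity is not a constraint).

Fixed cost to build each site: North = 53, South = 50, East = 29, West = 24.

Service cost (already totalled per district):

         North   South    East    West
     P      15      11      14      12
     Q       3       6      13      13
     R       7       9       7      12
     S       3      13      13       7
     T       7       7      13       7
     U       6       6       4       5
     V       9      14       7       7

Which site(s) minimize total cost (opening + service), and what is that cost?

For any fixed open set, each district goes to its cheapest open site; total = fixed + service.
{West}: P→West 12, Q→West 13, R→West 12, S→West 7, T→West 7, U→West 5, V→West 7. Service 63; fixed 24; total 87.
{East}: P→East 14, Q→East 13, R→East 7, S→East 13, T→East 13, U→East 4, V→East 7. Service 71; fixed 29; total 100.
{North}: service 50 + fixed 53 = 103
{North, South, East, West}: service 42 + fixed 156 = 198
(All 15 nonempty subsets were checked; West only is lowest.)

Open West only; minimum total cost 87.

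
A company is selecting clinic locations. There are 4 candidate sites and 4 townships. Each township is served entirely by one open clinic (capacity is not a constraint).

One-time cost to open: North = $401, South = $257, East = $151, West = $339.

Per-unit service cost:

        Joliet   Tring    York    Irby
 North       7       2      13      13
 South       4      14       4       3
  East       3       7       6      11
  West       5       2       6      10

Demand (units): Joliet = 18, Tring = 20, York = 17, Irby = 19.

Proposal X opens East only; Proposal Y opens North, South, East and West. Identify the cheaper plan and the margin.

Proposal X: {East}: Joliet→East 3·18=54, Tring→East 7·20=140, York→East 6·17=102, Irby→East 11·19=209. Service 505; fixed 151; total 656.
Proposal Y: {North, South, East, West}: Joliet→East 3·18=54, Tring→North 2·20=40, York→South 4·17=68, Irby→South 3·19=57. Service 219; fixed 1148; total 1367.
Difference: |656 − 1367| = 711.

Proposal X is cheaper by 711.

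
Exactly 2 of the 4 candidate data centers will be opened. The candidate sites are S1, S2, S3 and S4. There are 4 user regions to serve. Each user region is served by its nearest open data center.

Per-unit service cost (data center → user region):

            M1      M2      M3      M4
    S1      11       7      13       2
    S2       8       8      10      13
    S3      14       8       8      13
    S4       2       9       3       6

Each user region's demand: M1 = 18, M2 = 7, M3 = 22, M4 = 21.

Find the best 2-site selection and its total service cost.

With exactly 2 open, each user region uses its cheapest among the chosen.
{S1, S4}: M1→S4 2·18=36, M2→S1 7·7=49, M3→S4 3·22=66, M4→S1 2·21=42. Service cost 193.
{S2, S4}: service cost 284
{S3, S4}: service cost 284
Among all 6 size-2 choices, {S1, S4} is lowest.

Choose S1 and S4; total service cost 193.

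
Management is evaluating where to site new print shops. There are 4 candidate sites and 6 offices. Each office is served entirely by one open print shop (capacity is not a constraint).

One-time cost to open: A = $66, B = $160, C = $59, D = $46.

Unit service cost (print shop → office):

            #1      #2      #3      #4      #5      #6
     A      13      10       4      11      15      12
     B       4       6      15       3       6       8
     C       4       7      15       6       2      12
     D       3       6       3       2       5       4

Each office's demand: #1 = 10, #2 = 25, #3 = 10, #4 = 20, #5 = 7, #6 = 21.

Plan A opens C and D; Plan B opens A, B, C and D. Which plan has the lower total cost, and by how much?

Plan A: {C, D}: #1→D 3·10=30, #2→D 6·25=150, #3→D 3·10=30, #4→D 2·20=40, #5→C 2·7=14, #6→D 4·21=84. Service 348; fixed 105; total 453.
Plan B: {A, B, C, D}: #1→D 3·10=30, #2→B 6·25=150, #3→D 3·10=30, #4→D 2·20=40, #5→C 2·7=14, #6→D 4·21=84. Service 348; fixed 331; total 679.
Difference: |453 − 679| = 226.

Plan A is cheaper by 226.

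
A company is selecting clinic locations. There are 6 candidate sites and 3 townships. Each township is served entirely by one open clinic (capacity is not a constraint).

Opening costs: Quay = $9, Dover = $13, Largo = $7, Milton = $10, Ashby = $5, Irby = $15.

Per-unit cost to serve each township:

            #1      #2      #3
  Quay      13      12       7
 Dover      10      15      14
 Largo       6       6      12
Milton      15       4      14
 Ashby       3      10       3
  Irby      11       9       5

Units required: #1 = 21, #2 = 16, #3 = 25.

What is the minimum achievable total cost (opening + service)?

Minimum total cost: 217

For any fixed open set, each township goes to its cheapest open site; total = fixed + service.
{Milton, Ashby}: #1→Ashby 3·21=63, #2→Milton 4·16=64, #3→Ashby 3·25=75. Service 202; fixed 15; total 217.
{Largo, Milton, Ashby}: service 202 + fixed 22 = 224
{Quay, Milton, Ashby}: service 202 + fixed 24 = 226
{Quay, Dover, Largo, Milton, Ashby, Irby}: service 202 + fixed 59 = 261
No other subset beats 217.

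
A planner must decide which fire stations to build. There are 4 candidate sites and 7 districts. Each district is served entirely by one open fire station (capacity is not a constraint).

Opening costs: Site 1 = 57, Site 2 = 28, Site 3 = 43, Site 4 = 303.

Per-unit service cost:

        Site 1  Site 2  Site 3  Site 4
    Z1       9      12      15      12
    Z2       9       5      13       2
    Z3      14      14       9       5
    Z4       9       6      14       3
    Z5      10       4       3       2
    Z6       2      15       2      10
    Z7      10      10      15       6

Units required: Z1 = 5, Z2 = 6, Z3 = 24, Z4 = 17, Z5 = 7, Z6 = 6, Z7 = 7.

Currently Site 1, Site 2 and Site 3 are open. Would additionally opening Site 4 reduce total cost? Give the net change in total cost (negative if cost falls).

No — net change +103 (cost rises by 103).

Current service cost with {Site 1, Site 2, Site 3}: 496.
Adding Site 4: each district re-picks its cheapest; new service cost 296, saving 200.
Extra fixed cost: 303. Net change = 303 − 200 = 103.
(Totals: 624 → 727.)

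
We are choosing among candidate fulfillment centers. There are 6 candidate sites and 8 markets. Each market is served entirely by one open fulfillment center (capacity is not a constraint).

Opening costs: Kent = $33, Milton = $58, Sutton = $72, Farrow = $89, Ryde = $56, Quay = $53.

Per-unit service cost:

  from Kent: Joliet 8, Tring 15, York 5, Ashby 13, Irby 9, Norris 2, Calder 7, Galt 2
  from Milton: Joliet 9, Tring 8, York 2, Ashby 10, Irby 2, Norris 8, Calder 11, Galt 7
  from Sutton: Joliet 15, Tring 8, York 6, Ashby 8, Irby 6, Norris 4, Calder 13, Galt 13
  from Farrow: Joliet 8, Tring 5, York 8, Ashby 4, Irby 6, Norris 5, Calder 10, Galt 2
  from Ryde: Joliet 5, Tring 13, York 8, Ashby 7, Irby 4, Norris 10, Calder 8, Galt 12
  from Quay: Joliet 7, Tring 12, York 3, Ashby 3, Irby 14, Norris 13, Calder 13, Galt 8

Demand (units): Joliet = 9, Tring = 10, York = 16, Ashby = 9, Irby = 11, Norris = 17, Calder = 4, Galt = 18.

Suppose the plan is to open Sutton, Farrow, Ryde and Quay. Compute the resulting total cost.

Each market is assigned to its cheapest site among the open ones.
{Sutton, Farrow, Ryde, Quay}: Joliet→Ryde 5·9=45, Tring→Farrow 5·10=50, York→Quay 3·16=48, Ashby→Quay 3·9=27, Irby→Ryde 4·11=44, Norris→Sutton 4·17=68, Calder→Ryde 8·4=32, Galt→Farrow 2·18=36. Service 350; fixed 270; total 620.

Total cost: 620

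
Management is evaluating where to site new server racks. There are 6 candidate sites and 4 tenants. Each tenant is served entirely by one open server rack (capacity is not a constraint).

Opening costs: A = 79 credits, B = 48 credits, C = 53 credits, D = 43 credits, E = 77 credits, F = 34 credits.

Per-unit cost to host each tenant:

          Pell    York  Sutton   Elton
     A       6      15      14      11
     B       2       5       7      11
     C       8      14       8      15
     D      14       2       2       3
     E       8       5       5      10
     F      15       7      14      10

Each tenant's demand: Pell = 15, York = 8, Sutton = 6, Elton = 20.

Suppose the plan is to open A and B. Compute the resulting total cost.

Each tenant is assigned to its cheapest site among the open ones.
{A, B}: Pell→B 2·15=30, York→B 5·8=40, Sutton→B 7·6=42, Elton→A 11·20=220. Service 332; fixed 127; total 459.

Total cost: 459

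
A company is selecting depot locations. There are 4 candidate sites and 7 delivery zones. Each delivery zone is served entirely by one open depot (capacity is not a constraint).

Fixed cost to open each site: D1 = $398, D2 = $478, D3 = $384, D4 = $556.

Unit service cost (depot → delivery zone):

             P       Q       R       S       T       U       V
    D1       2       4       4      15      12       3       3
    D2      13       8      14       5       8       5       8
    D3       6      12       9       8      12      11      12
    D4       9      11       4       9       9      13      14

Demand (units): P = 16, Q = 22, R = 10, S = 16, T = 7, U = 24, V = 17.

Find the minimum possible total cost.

Minimum total cost: 1005

For any fixed open set, each delivery zone goes to its cheapest open site; total = fixed + service.
{D1}: P→D1 2·16=32, Q→D1 4·22=88, R→D1 4·10=40, S→D1 15·16=240, T→D1 12·7=84, U→D1 3·24=72, V→D1 3·17=51. Service 607; fixed 398; total 1005.
{D1, D3}: P→D1 2·16=32, Q→D1 4·22=88, R→D1 4·10=40, S→D3 8·16=128, T→D1 12·7=84, U→D1 3·24=72, V→D1 3·17=51. Service 495; fixed 782; total 1277.
{D1, D2}: service 419 + fixed 876 = 1295
{D1, D2, D3, D4}: P→D1 2·16=32, Q→D1 4·22=88, R→D1 4·10=40, S→D2 5·16=80, T→D2 8·7=56, U→D1 3·24=72, V→D1 3·17=51. Service 419; fixed 1816; total 2235.
(All 15 nonempty subsets were checked; D1 only is lowest.)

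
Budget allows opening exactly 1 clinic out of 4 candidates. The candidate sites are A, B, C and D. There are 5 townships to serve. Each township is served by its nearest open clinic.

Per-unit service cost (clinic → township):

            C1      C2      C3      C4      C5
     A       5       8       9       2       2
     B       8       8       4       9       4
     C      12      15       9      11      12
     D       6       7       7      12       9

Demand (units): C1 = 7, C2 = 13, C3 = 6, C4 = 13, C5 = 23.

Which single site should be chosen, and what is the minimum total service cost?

With exactly 1 open, each township uses its cheapest among the chosen.
{A}: C1→A 5·7=35, C2→A 8·13=104, C3→A 9·6=54, C4→A 2·13=26, C5→A 2·23=46. Service cost 265.
{B}: service cost 393
{D}: service cost 538
Among all 4 size-1 choices, {A} is lowest.

Choose A only; total service cost 265.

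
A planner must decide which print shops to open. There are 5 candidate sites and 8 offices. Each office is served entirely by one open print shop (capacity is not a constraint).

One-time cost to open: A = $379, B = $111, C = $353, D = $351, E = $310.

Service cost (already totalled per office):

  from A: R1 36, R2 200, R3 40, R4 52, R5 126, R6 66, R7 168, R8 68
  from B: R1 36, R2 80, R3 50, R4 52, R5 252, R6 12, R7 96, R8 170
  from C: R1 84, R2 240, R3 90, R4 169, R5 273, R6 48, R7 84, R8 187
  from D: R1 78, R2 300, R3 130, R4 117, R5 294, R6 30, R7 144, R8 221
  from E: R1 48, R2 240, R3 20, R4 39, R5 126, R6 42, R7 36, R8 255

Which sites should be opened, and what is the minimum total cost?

Open B only; minimum total cost 859.

For any fixed open set, each office goes to its cheapest open site; total = fixed + service.
{B}: R1→B 36, R2→B 80, R3→B 50, R4→B 52, R5→B 252, R6→B 12, R7→B 96, R8→B 170. Service 748; fixed 111; total 859.
{B, E}: R1→B 36, R2→B 80, R3→E 20, R4→E 39, R5→E 126, R6→B 12, R7→E 36, R8→B 170. Service 519; fixed 421; total 940.
{A, B}: R1→A 36, R2→B 80, R3→A 40, R4→A 52, R5→A 126, R6→B 12, R7→B 96, R8→A 68. Service 510; fixed 490; total 1000.
{A, B, C, D, E}: service 417 + fixed 1504 = 1921
No other subset beats 859.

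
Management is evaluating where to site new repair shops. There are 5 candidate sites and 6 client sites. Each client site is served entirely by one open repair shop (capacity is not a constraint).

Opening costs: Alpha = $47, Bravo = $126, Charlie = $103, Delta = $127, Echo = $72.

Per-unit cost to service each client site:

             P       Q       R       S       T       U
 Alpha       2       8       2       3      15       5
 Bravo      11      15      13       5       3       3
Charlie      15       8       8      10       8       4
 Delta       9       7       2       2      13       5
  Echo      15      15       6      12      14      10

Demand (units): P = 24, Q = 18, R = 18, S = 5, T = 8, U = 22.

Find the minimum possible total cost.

For any fixed open set, each client site goes to its cheapest open site; total = fixed + service.
{Alpha, Bravo}: P→Alpha 2·24=48, Q→Alpha 8·18=144, R→Alpha 2·18=36, S→Alpha 3·5=15, T→Bravo 3·8=24, U→Bravo 3·22=66. Service 333; fixed 173; total 506.
{Alpha}: P→Alpha 2·24=48, Q→Alpha 8·18=144, R→Alpha 2·18=36, S→Alpha 3·5=15, T→Alpha 15·8=120, U→Alpha 5·22=110. Service 473; fixed 47; total 520.
{Alpha, Charlie}: service 395 + fixed 150 = 545
{Alpha, Bravo, Charlie, Delta, Echo}: P→Alpha 2·24=48, Q→Delta 7·18=126, R→Alpha 2·18=36, S→Delta 2·5=10, T→Bravo 3·8=24, U→Bravo 3·22=66. Service 310; fixed 475; total 785.
No other subset beats 506.

Minimum total cost: 506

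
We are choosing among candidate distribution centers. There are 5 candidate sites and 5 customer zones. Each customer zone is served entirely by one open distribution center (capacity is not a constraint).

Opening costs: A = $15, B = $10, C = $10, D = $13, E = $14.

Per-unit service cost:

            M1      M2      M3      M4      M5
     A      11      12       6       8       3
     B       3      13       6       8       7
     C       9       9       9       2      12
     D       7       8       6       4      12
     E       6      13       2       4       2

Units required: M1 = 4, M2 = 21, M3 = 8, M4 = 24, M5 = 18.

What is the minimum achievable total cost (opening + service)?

Minimum total cost: 327

For any fixed open set, each customer zone goes to its cheapest open site; total = fixed + service.
{B, C, D, E}: M1→B 3·4=12, M2→D 8·21=168, M3→E 2·8=16, M4→C 2·24=48, M5→E 2·18=36. Service 280; fixed 47; total 327.
{C, D, E}: service 292 + fixed 37 = 329
{B, C, E}: service 301 + fixed 34 = 335
{A, B, C, D, E}: service 280 + fixed 62 = 342
No other subset beats 327.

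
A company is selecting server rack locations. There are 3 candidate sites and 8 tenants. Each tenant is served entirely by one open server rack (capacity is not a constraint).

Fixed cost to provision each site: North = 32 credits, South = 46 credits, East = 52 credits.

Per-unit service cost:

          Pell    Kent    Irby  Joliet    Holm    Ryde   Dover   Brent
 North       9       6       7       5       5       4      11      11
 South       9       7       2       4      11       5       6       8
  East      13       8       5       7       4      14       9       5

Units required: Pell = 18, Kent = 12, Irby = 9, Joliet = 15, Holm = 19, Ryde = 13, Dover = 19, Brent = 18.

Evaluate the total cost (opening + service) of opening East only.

Total cost: 1051

Each tenant is assigned to its cheapest site among the open ones.
{East}: Pell→East 13·18=234, Kent→East 8·12=96, Irby→East 5·9=45, Joliet→East 7·15=105, Holm→East 4·19=76, Ryde→East 14·13=182, Dover→East 9·19=171, Brent→East 5·18=90. Service 999; fixed 52; total 1051.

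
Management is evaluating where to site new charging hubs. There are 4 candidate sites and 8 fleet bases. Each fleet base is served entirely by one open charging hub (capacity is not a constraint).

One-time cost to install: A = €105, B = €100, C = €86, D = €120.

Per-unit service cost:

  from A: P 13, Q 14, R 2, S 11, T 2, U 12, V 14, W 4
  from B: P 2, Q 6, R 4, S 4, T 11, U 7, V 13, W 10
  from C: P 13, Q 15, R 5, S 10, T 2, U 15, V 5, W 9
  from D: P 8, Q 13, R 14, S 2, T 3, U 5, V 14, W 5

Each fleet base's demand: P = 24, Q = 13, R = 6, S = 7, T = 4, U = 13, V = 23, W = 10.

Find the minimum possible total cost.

For any fixed open set, each fleet base goes to its cheapest open site; total = fixed + service.
{B, C}: P→B 2·24=48, Q→B 6·13=78, R→B 4·6=24, S→B 4·7=28, T→C 2·4=8, U→B 7·13=91, V→C 5·23=115, W→C 9·10=90. Service 482; fixed 186; total 668.
{B, C, D}: P→B 2·24=48, Q→B 6·13=78, R→B 4·6=24, S→D 2·7=14, T→C 2·4=8, U→D 5·13=65, V→C 5·23=115, W→D 5·10=50. Service 402; fixed 306; total 708.
{A, B, C}: service 420 + fixed 291 = 711
{A, B, C, D}: service 380 + fixed 411 = 791
No other subset beats 668.

Minimum total cost: 668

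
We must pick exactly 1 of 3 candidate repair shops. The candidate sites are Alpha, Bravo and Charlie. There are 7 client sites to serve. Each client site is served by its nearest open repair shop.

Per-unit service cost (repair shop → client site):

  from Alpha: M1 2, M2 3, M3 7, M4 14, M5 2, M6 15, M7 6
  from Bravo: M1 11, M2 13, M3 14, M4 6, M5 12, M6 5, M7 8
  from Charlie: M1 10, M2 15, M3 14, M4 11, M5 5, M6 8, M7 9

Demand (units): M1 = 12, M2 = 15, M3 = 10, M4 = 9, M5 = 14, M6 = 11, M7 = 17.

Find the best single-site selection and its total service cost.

Choose Alpha only; total service cost 560.

With exactly 1 open, each client site uses its cheapest among the chosen.
{Alpha}: M1→Alpha 2·12=24, M2→Alpha 3·15=45, M3→Alpha 7·10=70, M4→Alpha 14·9=126, M5→Alpha 2·14=28, M6→Alpha 15·11=165, M7→Alpha 6·17=102. Service cost 560.
{Bravo}: service cost 880
{Charlie}: service cost 895
Among all 3 size-1 choices, {Alpha} is lowest.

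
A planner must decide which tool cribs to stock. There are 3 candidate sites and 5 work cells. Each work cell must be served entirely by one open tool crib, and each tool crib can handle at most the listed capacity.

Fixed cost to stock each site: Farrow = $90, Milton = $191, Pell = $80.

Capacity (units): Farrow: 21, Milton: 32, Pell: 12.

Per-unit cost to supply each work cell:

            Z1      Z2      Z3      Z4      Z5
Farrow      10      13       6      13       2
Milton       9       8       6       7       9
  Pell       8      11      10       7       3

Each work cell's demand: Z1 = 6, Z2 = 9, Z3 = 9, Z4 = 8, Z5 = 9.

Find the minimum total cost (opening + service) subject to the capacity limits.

Open {Milton, Pell}: Z1→Milton 9·6=54, Z2→Milton 8·9=72, Z3→Milton 6·9=54, Z4→Milton 7·8=56, Z5→Pell 3·9=27.
Loads: Milton carries 32/32, Pell carries 9/12. Service 263; fixed 271; total 534.
Next best feasible plan costs 535.

Minimum total cost: 534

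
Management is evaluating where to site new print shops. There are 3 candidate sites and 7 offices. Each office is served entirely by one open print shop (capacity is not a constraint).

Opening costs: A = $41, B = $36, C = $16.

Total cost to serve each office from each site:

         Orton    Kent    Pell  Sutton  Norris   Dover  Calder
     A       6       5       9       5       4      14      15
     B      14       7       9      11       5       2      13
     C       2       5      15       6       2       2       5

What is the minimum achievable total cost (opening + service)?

Minimum total cost: 53

For any fixed open set, each office goes to its cheapest open site; total = fixed + service.
{C}: Orton→C 2, Kent→C 5, Pell→C 15, Sutton→C 6, Norris→C 2, Dover→C 2, Calder→C 5. Service 37; fixed 16; total 53.
{B, C}: service 31 + fixed 52 = 83
{A, C}: Orton→C 2, Kent→A 5, Pell→A 9, Sutton→A 5, Norris→C 2, Dover→C 2, Calder→C 5. Service 30; fixed 57; total 87.
{A, B, C}: service 30 + fixed 93 = 123
No other subset beats 53.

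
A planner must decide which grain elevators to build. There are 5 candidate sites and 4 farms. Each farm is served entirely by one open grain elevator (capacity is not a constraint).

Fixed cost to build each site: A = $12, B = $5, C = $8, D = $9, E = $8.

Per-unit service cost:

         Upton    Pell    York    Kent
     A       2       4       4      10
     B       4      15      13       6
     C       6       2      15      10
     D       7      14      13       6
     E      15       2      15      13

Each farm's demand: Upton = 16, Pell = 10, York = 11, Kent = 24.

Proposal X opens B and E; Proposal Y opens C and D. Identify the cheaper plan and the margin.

Proposal X is cheaper by 36.

Proposal X: {B, E}: Upton→B 4·16=64, Pell→E 2·10=20, York→B 13·11=143, Kent→B 6·24=144. Service 371; fixed 13; total 384.
Proposal Y: {C, D}: Upton→C 6·16=96, Pell→C 2·10=20, York→D 13·11=143, Kent→D 6·24=144. Service 403; fixed 17; total 420.
Difference: |384 − 420| = 36.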